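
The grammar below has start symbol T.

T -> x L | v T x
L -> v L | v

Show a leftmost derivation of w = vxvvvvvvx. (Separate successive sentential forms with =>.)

T => vTx => vxLx => vxvLx => vxvvLx => vxvvvLx => vxvvvvLx => vxvvvvvLx => vxvvvvvvx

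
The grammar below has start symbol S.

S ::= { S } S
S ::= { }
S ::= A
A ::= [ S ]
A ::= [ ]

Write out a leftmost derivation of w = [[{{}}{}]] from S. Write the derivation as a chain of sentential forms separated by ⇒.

S⇒A⇒[S]⇒[A]⇒[[S]]⇒[[{S}S]]⇒[[{{}}S]]⇒[[{{}}{}]]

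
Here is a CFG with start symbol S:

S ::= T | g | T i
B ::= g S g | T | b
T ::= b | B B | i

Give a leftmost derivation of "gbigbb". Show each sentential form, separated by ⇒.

S ⇒ T   [S ::= T]
T ⇒ BB   [T ::= B B]
BB ⇒ TB   [B ::= T]
TB ⇒ BBB   [T ::= B B]
BBB ⇒ gSgBB   [B ::= g S g]
gSgBB ⇒ gTigBB   [S ::= T i]
gTigBB ⇒ gbigBB   [T ::= b]
gbigBB ⇒ gbigTB   [B ::= T]
gbigTB ⇒ gbigbB   [T ::= b]
gbigbB ⇒ gbigbb   [B ::= b]

S⇒T⇒BB⇒TB⇒BBB⇒gSgBB⇒gTigBB⇒gbigBB⇒gbigTB⇒gbigbB⇒gbigbb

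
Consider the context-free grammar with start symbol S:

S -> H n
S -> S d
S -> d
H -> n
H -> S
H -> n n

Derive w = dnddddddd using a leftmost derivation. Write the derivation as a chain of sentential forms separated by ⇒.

S ⇒ Sd   [S -> S d]
Sd ⇒ Sdd   [S -> S d]
Sdd ⇒ Sddd   [S -> S d]
Sddd ⇒ Sdddd   [S -> S d]
Sdddd ⇒ Sddddd   [S -> S d]
Sddddd ⇒ Sdddddd   [S -> S d]
Sdddddd ⇒ Sddddddd   [S -> S d]
Sddddddd ⇒ Hnddddddd   [S -> H n]
Hnddddddd ⇒ Snddddddd   [H -> S]
Snddddddd ⇒ dnddddddd   [S -> d]

S ⇒ Sd ⇒ Sdd ⇒ Sddd ⇒ Sdddd ⇒ Sddddd ⇒ Sdddddd ⇒ Sddddddd ⇒ Hnddddddd ⇒ Snddddddd ⇒ dnddddddd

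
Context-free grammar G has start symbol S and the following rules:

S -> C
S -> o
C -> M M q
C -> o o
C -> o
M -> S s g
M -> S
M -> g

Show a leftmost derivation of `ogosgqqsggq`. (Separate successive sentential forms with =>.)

S => C => MMq => SsgMq => CsgMq => MMqsgMq => SMqsgMq => oMqsgMq => oSqsgMq => oCqsgMq => oMMqqsgMq => ogMqqsgMq => ogSsgqqsgMq => ogosgqqsgMq => ogosgqqsggq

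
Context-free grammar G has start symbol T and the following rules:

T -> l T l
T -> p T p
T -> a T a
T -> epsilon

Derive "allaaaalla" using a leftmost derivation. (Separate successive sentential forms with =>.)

T => aTa   [T -> a T a]
aTa => alTla   [T -> l T l]
alTla => allTlla   [T -> l T l]
allTlla => allaTalla   [T -> a T a]
allaTalla => allaaTaalla   [T -> a T a]
allaaTaalla => allaaaalla   [T -> epsilon]

T=>aTa=>alTla=>allTlla=>allaTalla=>allaaTaalla=>allaaaalla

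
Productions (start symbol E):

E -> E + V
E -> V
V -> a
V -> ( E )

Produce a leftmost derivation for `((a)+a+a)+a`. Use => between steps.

E => E+V   [E -> E + V]
E+V => V+V   [E -> V]
V+V => (E)+V   [V -> ( E )]
(E)+V => (E+V)+V   [E -> E + V]
(E+V)+V => (E+V+V)+V   [E -> E + V]
(E+V+V)+V => (V+V+V)+V   [E -> V]
(V+V+V)+V => ((E)+V+V)+V   [V -> ( E )]
((E)+V+V)+V => ((V)+V+V)+V   [E -> V]
((V)+V+V)+V => ((a)+V+V)+V   [V -> a]
((a)+V+V)+V => ((a)+a+V)+V   [V -> a]
((a)+a+V)+V => ((a)+a+a)+V   [V -> a]
((a)+a+a)+V => ((a)+a+a)+a   [V -> a]

E => E+V => V+V => (E)+V => (E+V)+V => (E+V+V)+V => (V+V+V)+V => ((E)+V+V)+V => ((V)+V+V)+V => ((a)+V+V)+V => ((a)+a+V)+V => ((a)+a+a)+V => ((a)+a+a)+a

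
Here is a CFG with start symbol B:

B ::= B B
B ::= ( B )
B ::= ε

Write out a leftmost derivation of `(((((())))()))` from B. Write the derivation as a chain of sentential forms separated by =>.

B=>(B)=>((B))=>((BB))=>(((B)B))=>(((BB)B))=>((((B)B)B))=>((((BB)B)B))=>(((((B)B)B)B))=>((((((B))B)B)B))=>(((((())B)B)B))=>(((((()))B)B))=>(((((())))B))=>(((((())))(B)))=>(((((())))()))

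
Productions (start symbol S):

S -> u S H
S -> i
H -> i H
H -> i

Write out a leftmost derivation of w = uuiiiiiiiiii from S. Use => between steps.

S => uSH => uuSHH => uuiHH => uuiiHH => uuiiiH => uuiiiiH => uuiiiiiH => uuiiiiiiH => uuiiiiiiiH => uuiiiiiiiiH => uuiiiiiiiiiH => uuiiiiiiiiii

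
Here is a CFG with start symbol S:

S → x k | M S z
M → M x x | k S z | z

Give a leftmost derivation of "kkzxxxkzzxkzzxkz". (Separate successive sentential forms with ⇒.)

S ⇒ MSz   [S → M S z]
MSz ⇒ kSzSz   [M → k S z]
kSzSz ⇒ kMSzzSz   [S → M S z]
kMSzzSz ⇒ kkSzSzzSz   [M → k S z]
kkSzSzzSz ⇒ kkMSzzSzzSz   [S → M S z]
kkMSzzSzzSz ⇒ kkMxxSzzSzzSz   [M → M x x]
kkMxxSzzSzzSz ⇒ kkzxxSzzSzzSz   [M → z]
kkzxxSzzSzzSz ⇒ kkzxxxkzzSzzSz   [S → x k]
kkzxxxkzzSzzSz ⇒ kkzxxxkzzxkzzSz   [S → x k]
kkzxxxkzzxkzzSz ⇒ kkzxxxkzzxkzzxkz   [S → x k]

S ⇒ MSz ⇒ kSzSz ⇒ kMSzzSz ⇒ kkSzSzzSz ⇒ kkMSzzSzzSz ⇒ kkMxxSzzSzzSz ⇒ kkzxxSzzSzzSz ⇒ kkzxxxkzzSzzSz ⇒ kkzxxxkzzxkzzSz ⇒ kkzxxxkzzxkzzxkz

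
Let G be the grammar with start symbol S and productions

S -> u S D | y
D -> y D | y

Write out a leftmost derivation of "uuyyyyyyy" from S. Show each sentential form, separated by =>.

S => uSD => uuSDD => uuyDD => uuyyDD => uuyyyDD => uuyyyyDD => uuyyyyyDD => uuyyyyyyD => uuyyyyyyy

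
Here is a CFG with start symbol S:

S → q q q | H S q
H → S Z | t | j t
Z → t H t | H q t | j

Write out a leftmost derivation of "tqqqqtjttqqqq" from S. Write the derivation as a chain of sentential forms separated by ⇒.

S ⇒ HSq   [S → H S q]
HSq ⇒ SZSq   [H → S Z]
SZSq ⇒ HSqZSq   [S → H S q]
HSqZSq ⇒ tSqZSq   [H → t]
tSqZSq ⇒ tqqqqZSq   [S → q q q]
tqqqqZSq ⇒ tqqqqtHtSq   [Z → t H t]
tqqqqtHtSq ⇒ tqqqqtjttSq   [H → j t]
tqqqqtjttSq ⇒ tqqqqtjttqqqq   [S → q q q]

S ⇒ HSq ⇒ SZSq ⇒ HSqZSq ⇒ tSqZSq ⇒ tqqqqZSq ⇒ tqqqqtHtSq ⇒ tqqqqtjttSq ⇒ tqqqqtjttqqqq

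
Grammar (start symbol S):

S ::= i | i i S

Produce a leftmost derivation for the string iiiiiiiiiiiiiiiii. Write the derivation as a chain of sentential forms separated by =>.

S => iiS   [S ::= i i S]
iiS => iiiiS   [S ::= i i S]
iiiiS => iiiiiiS   [S ::= i i S]
iiiiiiS => iiiiiiiiS   [S ::= i i S]
iiiiiiiiS => iiiiiiiiiiS   [S ::= i i S]
iiiiiiiiiiS => iiiiiiiiiiiiS   [S ::= i i S]
iiiiiiiiiiiiS => iiiiiiiiiiiiiiS   [S ::= i i S]
iiiiiiiiiiiiiiS => iiiiiiiiiiiiiiiiS   [S ::= i i S]
iiiiiiiiiiiiiiiiS => iiiiiiiiiiiiiiiii   [S ::= i]

S => iiS => iiiiS => iiiiiiS => iiiiiiiiS => iiiiiiiiiiS => iiiiiiiiiiiiS => iiiiiiiiiiiiiiS => iiiiiiiiiiiiiiiiS => iiiiiiiiiiiiiiiii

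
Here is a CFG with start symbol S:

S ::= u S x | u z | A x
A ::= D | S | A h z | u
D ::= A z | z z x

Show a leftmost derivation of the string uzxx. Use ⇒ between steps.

S ⇒ Ax ⇒ Sx ⇒ Axx ⇒ Dxx ⇒ Azxx ⇒ uzxx

S ⇒ Ax   [S ::= A x]
Ax ⇒ Sx   [A ::= S]
Sx ⇒ Axx   [S ::= A x]
Axx ⇒ Dxx   [A ::= D]
Dxx ⇒ Azxx   [D ::= A z]
Azxx ⇒ uzxx   [A ::= u]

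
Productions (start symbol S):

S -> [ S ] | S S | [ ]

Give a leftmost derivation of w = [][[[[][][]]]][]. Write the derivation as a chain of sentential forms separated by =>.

S => SS   [S -> S S]
SS => []S   [S -> [ ]]
[]S => []SS   [S -> S S]
[]SS => [][S]S   [S -> [ S ]]
[][S]S => [][[S]]S   [S -> [ S ]]
[][[S]]S => [][[[S]]]S   [S -> [ S ]]
[][[[S]]]S => [][[[SS]]]S   [S -> S S]
[][[[SS]]]S => [][[[[]S]]]S   [S -> [ ]]
[][[[[]S]]]S => [][[[[]SS]]]S   [S -> S S]
[][[[[]SS]]]S => [][[[[][]S]]]S   [S -> [ ]]
[][[[[][]S]]]S => [][[[[][][]]]]S   [S -> [ ]]
[][[[[][][]]]]S => [][[[[][][]]]][]   [S -> [ ]]

S => SS => []S => []SS => [][S]S => [][[S]]S => [][[[S]]]S => [][[[SS]]]S => [][[[[]S]]]S => [][[[[]SS]]]S => [][[[[][]S]]]S => [][[[[][][]]]]S => [][[[[][][]]]][]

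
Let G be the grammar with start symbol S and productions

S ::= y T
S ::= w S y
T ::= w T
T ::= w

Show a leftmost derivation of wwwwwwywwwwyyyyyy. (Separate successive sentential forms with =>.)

S => wSy   [S ::= w S y]
wSy => wwSyy   [S ::= w S y]
wwSyy => wwwSyyy   [S ::= w S y]
wwwSyyy => wwwwSyyyy   [S ::= w S y]
wwwwSyyyy => wwwwwSyyyyy   [S ::= w S y]
wwwwwSyyyyy => wwwwwwSyyyyyy   [S ::= w S y]
wwwwwwSyyyyyy => wwwwwwyTyyyyyy   [S ::= y T]
wwwwwwyTyyyyyy => wwwwwwywTyyyyyy   [T ::= w T]
wwwwwwywTyyyyyy => wwwwwwywwTyyyyyy   [T ::= w T]
wwwwwwywwTyyyyyy => wwwwwwywwwTyyyyyy   [T ::= w T]
wwwwwwywwwTyyyyyy => wwwwwwywwwwyyyyyy   [T ::= w]

S => wSy => wwSyy => wwwSyyy => wwwwSyyyy => wwwwwSyyyyy => wwwwwwSyyyyyy => wwwwwwyTyyyyyy => wwwwwwywTyyyyyy => wwwwwwywwTyyyyyy => wwwwwwywwwTyyyyyy => wwwwwwywwwwyyyyyy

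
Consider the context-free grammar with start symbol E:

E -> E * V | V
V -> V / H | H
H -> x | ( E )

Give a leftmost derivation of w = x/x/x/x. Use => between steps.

E => V   [E -> V]
V => V/H   [V -> V / H]
V/H => V/H/H   [V -> V / H]
V/H/H => V/H/H/H   [V -> V / H]
V/H/H/H => H/H/H/H   [V -> H]
H/H/H/H => x/H/H/H   [H -> x]
x/H/H/H => x/x/H/H   [H -> x]
x/x/H/H => x/x/x/H   [H -> x]
x/x/x/H => x/x/x/x   [H -> x]

E=>V=>V/H=>V/H/H=>V/H/H/H=>H/H/H/H=>x/H/H/H=>x/x/H/H=>x/x/x/H=>x/x/x/x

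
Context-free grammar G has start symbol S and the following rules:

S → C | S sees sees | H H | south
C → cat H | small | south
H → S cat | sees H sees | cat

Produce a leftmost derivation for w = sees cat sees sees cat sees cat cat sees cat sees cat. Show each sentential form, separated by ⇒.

S ⇒ H H ⇒ sees H sees H ⇒ sees S cat sees H ⇒ sees C cat sees H ⇒ sees cat H cat sees H ⇒ sees cat sees H sees cat sees H ⇒ sees cat sees S cat sees cat sees H ⇒ sees cat sees H H cat sees cat sees H ⇒ sees cat sees sees H sees H cat sees cat sees H ⇒ sees cat sees sees cat sees H cat sees cat sees H ⇒ sees cat sees sees cat sees cat cat sees cat sees H ⇒ sees cat sees sees cat sees cat cat sees cat sees cat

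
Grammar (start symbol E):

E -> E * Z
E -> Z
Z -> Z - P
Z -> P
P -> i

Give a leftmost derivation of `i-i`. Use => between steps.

E=>Z=>Z-P=>P-P=>i-P=>i-i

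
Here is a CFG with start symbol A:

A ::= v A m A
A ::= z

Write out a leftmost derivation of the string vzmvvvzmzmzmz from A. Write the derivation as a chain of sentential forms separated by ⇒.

A ⇒ vAmA ⇒ vzmA ⇒ vzmvAmA ⇒ vzmvvAmAmA ⇒ vzmvvvAmAmAmA ⇒ vzmvvvzmAmAmA ⇒ vzmvvvzmzmAmA ⇒ vzmvvvzmzmzmA ⇒ vzmvvvzmzmzmz

A ⇒ vAmA   [A ::= v A m A]
vAmA ⇒ vzmA   [A ::= z]
vzmA ⇒ vzmvAmA   [A ::= v A m A]
vzmvAmA ⇒ vzmvvAmAmA   [A ::= v A m A]
vzmvvAmAmA ⇒ vzmvvvAmAmAmA   [A ::= v A m A]
vzmvvvAmAmAmA ⇒ vzmvvvzmAmAmA   [A ::= z]
vzmvvvzmAmAmA ⇒ vzmvvvzmzmAmA   [A ::= z]
vzmvvvzmzmAmA ⇒ vzmvvvzmzmzmA   [A ::= z]
vzmvvvzmzmzmA ⇒ vzmvvvzmzmzmz   [A ::= z]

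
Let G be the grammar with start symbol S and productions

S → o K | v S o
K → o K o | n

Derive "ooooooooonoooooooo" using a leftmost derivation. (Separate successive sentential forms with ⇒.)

S ⇒ oK ⇒ ooKo ⇒ oooKoo ⇒ ooooKooo ⇒ oooooKoooo ⇒ ooooooKooooo ⇒ oooooooKoooooo ⇒ ooooooooKooooooo ⇒ oooooooooKoooooooo ⇒ ooooooooonoooooooo

S ⇒ oK   [S → o K]
oK ⇒ ooKo   [K → o K o]
ooKo ⇒ oooKoo   [K → o K o]
oooKoo ⇒ ooooKooo   [K → o K o]
ooooKooo ⇒ oooooKoooo   [K → o K o]
oooooKoooo ⇒ ooooooKooooo   [K → o K o]
ooooooKooooo ⇒ oooooooKoooooo   [K → o K o]
oooooooKoooooo ⇒ ooooooooKooooooo   [K → o K o]
ooooooooKooooooo ⇒ oooooooooKoooooooo   [K → o K o]
oooooooooKoooooooo ⇒ ooooooooonoooooooo   [K → n]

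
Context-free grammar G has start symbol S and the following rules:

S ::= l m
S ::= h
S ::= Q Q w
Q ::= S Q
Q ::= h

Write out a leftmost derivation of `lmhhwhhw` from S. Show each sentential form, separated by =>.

S => QQw => SQQw => QQwQQw => SQQwQQw => lmQQwQQw => lmhQwQQw => lmhhwQQw => lmhhwhQw => lmhhwhhw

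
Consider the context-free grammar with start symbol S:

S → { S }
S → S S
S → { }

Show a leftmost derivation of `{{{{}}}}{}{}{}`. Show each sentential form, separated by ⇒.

S ⇒ SS   [S → S S]
SS ⇒ SSS   [S → S S]
SSS ⇒ SSSS   [S → S S]
SSSS ⇒ {S}SSS   [S → { S }]
{S}SSS ⇒ {{S}}SSS   [S → { S }]
{{S}}SSS ⇒ {{{S}}}SSS   [S → { S }]
{{{S}}}SSS ⇒ {{{{}}}}SSS   [S → { }]
{{{{}}}}SSS ⇒ {{{{}}}}{}SS   [S → { }]
{{{{}}}}{}SS ⇒ {{{{}}}}{}{}S   [S → { }]
{{{{}}}}{}{}S ⇒ {{{{}}}}{}{}{}   [S → { }]

S ⇒ SS ⇒ SSS ⇒ SSSS ⇒ {S}SSS ⇒ {{S}}SSS ⇒ {{{S}}}SSS ⇒ {{{{}}}}SSS ⇒ {{{{}}}}{}SS ⇒ {{{{}}}}{}{}S ⇒ {{{{}}}}{}{}{}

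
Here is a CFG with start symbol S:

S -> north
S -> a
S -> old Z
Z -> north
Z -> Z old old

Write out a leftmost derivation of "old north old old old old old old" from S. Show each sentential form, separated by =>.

S => old Z => old Z old old => old Z old old old old => old Z old old old old old old => old north old old old old old old

S => old Z   [S -> old Z]
old Z => old Z old old   [Z -> Z old old]
old Z old old => old Z old old old old   [Z -> Z old old]
old Z old old old old => old Z old old old old old old   [Z -> Z old old]
old Z old old old old old old => old north old old old old old old   [Z -> north]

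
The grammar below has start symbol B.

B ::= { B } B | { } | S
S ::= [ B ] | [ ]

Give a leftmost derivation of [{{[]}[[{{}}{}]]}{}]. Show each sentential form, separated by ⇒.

B ⇒ S ⇒ [B] ⇒ [{B}B] ⇒ [{{B}B}B] ⇒ [{{S}B}B] ⇒ [{{[]}B}B] ⇒ [{{[]}S}B] ⇒ [{{[]}[B]}B] ⇒ [{{[]}[S]}B] ⇒ [{{[]}[[B]]}B] ⇒ [{{[]}[[{B}B]]}B] ⇒ [{{[]}[[{{}}B]]}B] ⇒ [{{[]}[[{{}}{}]]}B] ⇒ [{{[]}[[{{}}{}]]}{}]

B ⇒ S   [B ::= S]
S ⇒ [B]   [S ::= [ B ]]
[B] ⇒ [{B}B]   [B ::= { B } B]
[{B}B] ⇒ [{{B}B}B]   [B ::= { B } B]
[{{B}B}B] ⇒ [{{S}B}B]   [B ::= S]
[{{S}B}B] ⇒ [{{[]}B}B]   [S ::= [ ]]
[{{[]}B}B] ⇒ [{{[]}S}B]   [B ::= S]
[{{[]}S}B] ⇒ [{{[]}[B]}B]   [S ::= [ B ]]
[{{[]}[B]}B] ⇒ [{{[]}[S]}B]   [B ::= S]
[{{[]}[S]}B] ⇒ [{{[]}[[B]]}B]   [S ::= [ B ]]
[{{[]}[[B]]}B] ⇒ [{{[]}[[{B}B]]}B]   [B ::= { B } B]
[{{[]}[[{B}B]]}B] ⇒ [{{[]}[[{{}}B]]}B]   [B ::= { }]
[{{[]}[[{{}}B]]}B] ⇒ [{{[]}[[{{}}{}]]}B]   [B ::= { }]
[{{[]}[[{{}}{}]]}B] ⇒ [{{[]}[[{{}}{}]]}{}]   [B ::= { }]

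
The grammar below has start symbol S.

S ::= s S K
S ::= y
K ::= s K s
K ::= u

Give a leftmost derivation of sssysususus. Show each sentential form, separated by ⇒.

S ⇒ sSK ⇒ ssSKK ⇒ sssSKKK ⇒ sssyKKK ⇒ sssysKsKK ⇒ sssysusKK ⇒ sssysusuK ⇒ sssysususKs ⇒ sssysususus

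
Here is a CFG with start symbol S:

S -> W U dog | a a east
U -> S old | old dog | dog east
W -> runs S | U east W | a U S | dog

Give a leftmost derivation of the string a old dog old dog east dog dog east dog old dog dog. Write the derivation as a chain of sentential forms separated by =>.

S => W U dog => a U S U dog => a old dog S U dog => a old dog W U dog U dog => a old dog U east W U dog U dog => a old dog old dog east W U dog U dog => a old dog old dog east dog U dog U dog => a old dog old dog east dog dog east dog U dog => a old dog old dog east dog dog east dog old dog dog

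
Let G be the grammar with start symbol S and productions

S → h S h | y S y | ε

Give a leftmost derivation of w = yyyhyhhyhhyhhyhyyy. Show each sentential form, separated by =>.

S => ySy => yySyy => yyySyyy => yyyhShyyy => yyyhySyhyyy => yyyhyhShyhyyy => yyyhyhhShhyhyyy => yyyhyhhySyhhyhyyy => yyyhyhhyhShyhhyhyyy => yyyhyhhyhhyhhyhyyy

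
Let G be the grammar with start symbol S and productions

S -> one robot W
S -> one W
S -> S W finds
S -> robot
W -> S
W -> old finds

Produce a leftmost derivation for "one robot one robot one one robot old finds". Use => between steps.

S => one robot W => one robot S => one robot one robot W => one robot one robot S => one robot one robot one W => one robot one robot one S => one robot one robot one one robot W => one robot one robot one one robot old finds

S => one robot W   [S -> one robot W]
one robot W => one robot S   [W -> S]
one robot S => one robot one robot W   [S -> one robot W]
one robot one robot W => one robot one robot S   [W -> S]
one robot one robot S => one robot one robot one W   [S -> one W]
one robot one robot one W => one robot one robot one S   [W -> S]
one robot one robot one S => one robot one robot one one robot W   [S -> one robot W]
one robot one robot one one robot W => one robot one robot one one robot old finds   [W -> old finds]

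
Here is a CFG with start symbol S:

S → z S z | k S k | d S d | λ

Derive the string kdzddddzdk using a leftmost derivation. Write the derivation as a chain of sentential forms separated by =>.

S => kSk => kdSdk => kdzSzdk => kdzdSdzdk => kdzddSddzdk => kdzddddzdk

S => kSk   [S → k S k]
kSk => kdSdk   [S → d S d]
kdSdk => kdzSzdk   [S → z S z]
kdzSzdk => kdzdSdzdk   [S → d S d]
kdzdSdzdk => kdzddSddzdk   [S → d S d]
kdzddSddzdk => kdzddddzdk   [S → λ]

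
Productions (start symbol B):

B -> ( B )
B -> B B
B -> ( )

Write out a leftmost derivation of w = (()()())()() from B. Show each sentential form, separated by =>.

B => BB   [B -> B B]
BB => BBB   [B -> B B]
BBB => (B)BB   [B -> ( B )]
(B)BB => (BB)BB   [B -> B B]
(BB)BB => (BBB)BB   [B -> B B]
(BBB)BB => (()BB)BB   [B -> ( )]
(()BB)BB => (()()B)BB   [B -> ( )]
(()()B)BB => (()()())BB   [B -> ( )]
(()()())BB => (()()())()B   [B -> ( )]
(()()())()B => (()()())()()   [B -> ( )]

B=>BB=>BBB=>(B)BB=>(BB)BB=>(BBB)BB=>(()BB)BB=>(()()B)BB=>(()()())BB=>(()()())()B=>(()()())()()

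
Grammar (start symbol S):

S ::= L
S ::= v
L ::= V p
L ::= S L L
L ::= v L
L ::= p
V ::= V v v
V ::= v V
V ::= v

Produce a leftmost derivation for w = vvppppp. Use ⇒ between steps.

S ⇒ L   [S ::= L]
L ⇒ SLL   [L ::= S L L]
SLL ⇒ LLL   [S ::= L]
LLL ⇒ vLLL   [L ::= v L]
vLLL ⇒ vSLLLL   [L ::= S L L]
vSLLLL ⇒ vLLLLL   [S ::= L]
vLLLLL ⇒ vvLLLLL   [L ::= v L]
vvLLLLL ⇒ vvpLLLL   [L ::= p]
vvpLLLL ⇒ vvppLLL   [L ::= p]
vvppLLL ⇒ vvpppLL   [L ::= p]
vvpppLL ⇒ vvppppL   [L ::= p]
vvppppL ⇒ vvppppp   [L ::= p]

S ⇒ L ⇒ SLL ⇒ LLL ⇒ vLLL ⇒ vSLLLL ⇒ vLLLLL ⇒ vvLLLLL ⇒ vvpLLLL ⇒ vvppLLL ⇒ vvpppLL ⇒ vvppppL ⇒ vvppppp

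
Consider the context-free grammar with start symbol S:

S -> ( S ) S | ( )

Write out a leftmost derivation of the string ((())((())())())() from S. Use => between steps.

S => (S)S => ((S)S)S => ((())S)S => ((())(S)S)S => ((())((S)S)S)S => ((())((())S)S)S => ((())((())())S)S => ((())((())())())S => ((())((())())())()

S => (S)S   [S -> ( S ) S]
(S)S => ((S)S)S   [S -> ( S ) S]
((S)S)S => ((())S)S   [S -> ( )]
((())S)S => ((())(S)S)S   [S -> ( S ) S]
((())(S)S)S => ((())((S)S)S)S   [S -> ( S ) S]
((())((S)S)S)S => ((())((())S)S)S   [S -> ( )]
((())((())S)S)S => ((())((())())S)S   [S -> ( )]
((())((())())S)S => ((())((())())())S   [S -> ( )]
((())((())())())S => ((())((())())())()   [S -> ( )]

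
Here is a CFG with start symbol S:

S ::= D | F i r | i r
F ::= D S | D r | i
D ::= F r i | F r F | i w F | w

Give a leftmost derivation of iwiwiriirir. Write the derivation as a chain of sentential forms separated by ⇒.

S ⇒ D ⇒ iwF ⇒ iwDS ⇒ iwiwFS ⇒ iwiwDSS ⇒ iwiwFrFSS ⇒ iwiwirFSS ⇒ iwiwiriSS ⇒ iwiwiriirS ⇒ iwiwiriirir

S ⇒ D   [S ::= D]
D ⇒ iwF   [D ::= i w F]
iwF ⇒ iwDS   [F ::= D S]
iwDS ⇒ iwiwFS   [D ::= i w F]
iwiwFS ⇒ iwiwDSS   [F ::= D S]
iwiwDSS ⇒ iwiwFrFSS   [D ::= F r F]
iwiwFrFSS ⇒ iwiwirFSS   [F ::= i]
iwiwirFSS ⇒ iwiwiriSS   [F ::= i]
iwiwiriSS ⇒ iwiwiriirS   [S ::= i r]
iwiwiriirS ⇒ iwiwiriirir   [S ::= i r]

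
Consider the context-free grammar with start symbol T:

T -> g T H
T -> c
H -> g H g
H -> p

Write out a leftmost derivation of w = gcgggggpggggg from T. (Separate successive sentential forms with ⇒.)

T ⇒ gTH ⇒ gcH ⇒ gcgHg ⇒ gcggHgg ⇒ gcgggHggg ⇒ gcggggHgggg ⇒ gcgggggHggggg ⇒ gcgggggpggggg

T ⇒ gTH   [T -> g T H]
gTH ⇒ gcH   [T -> c]
gcH ⇒ gcgHg   [H -> g H g]
gcgHg ⇒ gcggHgg   [H -> g H g]
gcggHgg ⇒ gcgggHggg   [H -> g H g]
gcgggHggg ⇒ gcggggHgggg   [H -> g H g]
gcggggHgggg ⇒ gcgggggHggggg   [H -> g H g]
gcgggggHggggg ⇒ gcgggggpggggg   [H -> p]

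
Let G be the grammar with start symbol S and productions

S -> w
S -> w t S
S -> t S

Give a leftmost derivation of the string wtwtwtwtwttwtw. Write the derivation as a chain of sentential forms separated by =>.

S => wtS   [S -> w t S]
wtS => wtwtS   [S -> w t S]
wtwtS => wtwtwtS   [S -> w t S]
wtwtwtS => wtwtwtwtS   [S -> w t S]
wtwtwtwtS => wtwtwtwtwtS   [S -> w t S]
wtwtwtwtwtS => wtwtwtwtwttS   [S -> t S]
wtwtwtwtwttS => wtwtwtwtwttwtS   [S -> w t S]
wtwtwtwtwttwtS => wtwtwtwtwttwtw   [S -> w]

S=>wtS=>wtwtS=>wtwtwtS=>wtwtwtwtS=>wtwtwtwtwtS=>wtwtwtwtwttS=>wtwtwtwtwttwtS=>wtwtwtwtwttwtw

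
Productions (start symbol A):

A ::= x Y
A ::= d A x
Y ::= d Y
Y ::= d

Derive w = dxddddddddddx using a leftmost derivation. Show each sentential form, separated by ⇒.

A⇒dAx⇒dxYx⇒dxdYx⇒dxddYx⇒dxdddYx⇒dxddddYx⇒dxdddddYx⇒dxddddddYx⇒dxdddddddYx⇒dxddddddddYx⇒dxdddddddddYx⇒dxddddddddddx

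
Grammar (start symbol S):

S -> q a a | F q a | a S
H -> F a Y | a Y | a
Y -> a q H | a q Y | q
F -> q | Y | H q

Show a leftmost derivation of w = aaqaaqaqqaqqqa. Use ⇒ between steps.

S ⇒ aS ⇒ aFqa ⇒ aHqqa ⇒ aFaYqqa ⇒ aHqaYqqa ⇒ aFaYqaYqqa ⇒ aHqaYqaYqqa ⇒ aaqaYqaYqqa ⇒ aaqaaqHqaYqqa ⇒ aaqaaqaYqaYqqa ⇒ aaqaaqaqqaYqqa ⇒ aaqaaqaqqaqqqa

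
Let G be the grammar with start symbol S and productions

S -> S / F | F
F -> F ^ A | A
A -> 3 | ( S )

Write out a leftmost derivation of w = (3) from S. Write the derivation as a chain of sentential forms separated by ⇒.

S ⇒ F   [S -> F]
F ⇒ A   [F -> A]
A ⇒ (S)   [A -> ( S )]
(S) ⇒ (F)   [S -> F]
(F) ⇒ (A)   [F -> A]
(A) ⇒ (3)   [A -> 3]

S⇒F⇒A⇒(S)⇒(F)⇒(A)⇒(3)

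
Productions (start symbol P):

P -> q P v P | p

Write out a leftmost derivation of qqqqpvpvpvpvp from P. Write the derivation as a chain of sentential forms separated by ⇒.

P⇒qPvP⇒qqPvPvP⇒qqqPvPvPvP⇒qqqqPvPvPvPvP⇒qqqqpvPvPvPvP⇒qqqqpvpvPvPvP⇒qqqqpvpvpvPvP⇒qqqqpvpvpvpvP⇒qqqqpvpvpvpvp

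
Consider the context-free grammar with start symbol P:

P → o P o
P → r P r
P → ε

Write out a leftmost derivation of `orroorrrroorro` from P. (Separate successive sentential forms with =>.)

P => oPo => orPro => orrPrro => orroPorro => orrooPoorro => orroorProorro => orroorrPrroorro => orroorrrroorro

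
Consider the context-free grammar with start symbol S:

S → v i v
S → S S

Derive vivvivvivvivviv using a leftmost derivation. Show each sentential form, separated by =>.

S => SS => SSS => SSSS => SSSSS => vivSSSS => vivvivSSS => vivvivvivSS => vivvivvivvivS => vivvivvivvivviv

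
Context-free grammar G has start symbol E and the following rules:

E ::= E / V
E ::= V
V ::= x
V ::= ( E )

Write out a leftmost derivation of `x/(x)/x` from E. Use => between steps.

E => E/V   [E ::= E / V]
E/V => E/V/V   [E ::= E / V]
E/V/V => V/V/V   [E ::= V]
V/V/V => x/V/V   [V ::= x]
x/V/V => x/(E)/V   [V ::= ( E )]
x/(E)/V => x/(V)/V   [E ::= V]
x/(V)/V => x/(x)/V   [V ::= x]
x/(x)/V => x/(x)/x   [V ::= x]

E => E/V => E/V/V => V/V/V => x/V/V => x/(E)/V => x/(V)/V => x/(x)/V => x/(x)/x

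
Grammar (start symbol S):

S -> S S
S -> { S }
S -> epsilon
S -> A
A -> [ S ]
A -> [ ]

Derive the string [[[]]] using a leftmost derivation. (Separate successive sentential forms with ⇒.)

S ⇒ A ⇒ [S] ⇒ [A] ⇒ [[S]] ⇒ [[SS]] ⇒ [[SSS]] ⇒ [[ASS]] ⇒ [[[]SS]] ⇒ [[[]S]] ⇒ [[[]]]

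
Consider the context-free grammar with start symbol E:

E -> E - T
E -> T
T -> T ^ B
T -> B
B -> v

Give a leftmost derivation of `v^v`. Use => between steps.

E => T   [E -> T]
T => T^B   [T -> T ^ B]
T^B => B^B   [T -> B]
B^B => v^B   [B -> v]
v^B => v^v   [B -> v]

E => T => T^B => B^B => v^B => v^v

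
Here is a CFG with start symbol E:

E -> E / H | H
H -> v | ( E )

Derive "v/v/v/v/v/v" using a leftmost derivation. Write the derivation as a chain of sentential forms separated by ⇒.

E ⇒ E/H ⇒ E/H/H ⇒ E/H/H/H ⇒ E/H/H/H/H ⇒ E/H/H/H/H/H ⇒ H/H/H/H/H/H ⇒ v/H/H/H/H/H ⇒ v/v/H/H/H/H ⇒ v/v/v/H/H/H ⇒ v/v/v/v/H/H ⇒ v/v/v/v/v/H ⇒ v/v/v/v/v/v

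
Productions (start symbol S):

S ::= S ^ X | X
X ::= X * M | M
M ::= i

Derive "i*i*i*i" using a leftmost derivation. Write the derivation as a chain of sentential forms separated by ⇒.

S⇒X⇒X*M⇒X*M*M⇒X*M*M*M⇒M*M*M*M⇒i*M*M*M⇒i*i*M*M⇒i*i*i*M⇒i*i*i*i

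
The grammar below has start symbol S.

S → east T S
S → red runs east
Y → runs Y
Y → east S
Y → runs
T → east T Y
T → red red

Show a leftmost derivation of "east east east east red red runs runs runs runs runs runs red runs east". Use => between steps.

S => east T S => east east T Y S => east east east T Y Y S => east east east east T Y Y Y S => east east east east red red Y Y Y S => east east east east red red runs Y Y Y S => east east east east red red runs runs Y Y Y S => east east east east red red runs runs runs Y Y Y S => east east east east red red runs runs runs runs Y Y S => east east east east red red runs runs runs runs runs Y S => east east east east red red runs runs runs runs runs runs S => east east east east red red runs runs runs runs runs runs red runs east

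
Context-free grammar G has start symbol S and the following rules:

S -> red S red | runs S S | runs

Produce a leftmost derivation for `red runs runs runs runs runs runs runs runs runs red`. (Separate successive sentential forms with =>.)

S => red S red => red runs S S red => red runs runs S S S red => red runs runs runs S S S S red => red runs runs runs runs S S S red => red runs runs runs runs runs S S red => red runs runs runs runs runs runs S S S red => red runs runs runs runs runs runs runs S S red => red runs runs runs runs runs runs runs runs S red => red runs runs runs runs runs runs runs runs runs red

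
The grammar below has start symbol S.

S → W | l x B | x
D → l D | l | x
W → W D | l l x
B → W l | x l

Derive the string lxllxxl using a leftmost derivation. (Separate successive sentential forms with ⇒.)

S ⇒ lxB ⇒ lxWl ⇒ lxWDl ⇒ lxllxDl ⇒ lxllxxl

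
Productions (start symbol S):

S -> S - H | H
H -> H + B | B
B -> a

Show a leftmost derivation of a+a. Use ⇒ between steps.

S ⇒ H ⇒ H+B ⇒ B+B ⇒ a+B ⇒ a+a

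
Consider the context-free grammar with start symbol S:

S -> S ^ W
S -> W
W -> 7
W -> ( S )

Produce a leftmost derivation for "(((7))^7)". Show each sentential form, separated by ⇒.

S ⇒ W ⇒ (S) ⇒ (S^W) ⇒ (W^W) ⇒ ((S)^W) ⇒ ((W)^W) ⇒ (((S))^W) ⇒ (((W))^W) ⇒ (((7))^W) ⇒ (((7))^7)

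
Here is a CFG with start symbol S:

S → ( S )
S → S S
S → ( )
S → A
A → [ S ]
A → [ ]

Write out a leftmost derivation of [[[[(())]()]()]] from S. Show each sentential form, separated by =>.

S=>A=>[S]=>[A]=>[[S]]=>[[SS]]=>[[AS]]=>[[[S]S]]=>[[[SS]S]]=>[[[AS]S]]=>[[[[S]S]S]]=>[[[[(S)]S]S]]=>[[[[(())]S]S]]=>[[[[(())]()]S]]=>[[[[(())]()]()]]

S => A   [S → A]
A => [S]   [A → [ S ]]
[S] => [A]   [S → A]
[A] => [[S]]   [A → [ S ]]
[[S]] => [[SS]]   [S → S S]
[[SS]] => [[AS]]   [S → A]
[[AS]] => [[[S]S]]   [A → [ S ]]
[[[S]S]] => [[[SS]S]]   [S → S S]
[[[SS]S]] => [[[AS]S]]   [S → A]
[[[AS]S]] => [[[[S]S]S]]   [A → [ S ]]
[[[[S]S]S]] => [[[[(S)]S]S]]   [S → ( S )]
[[[[(S)]S]S]] => [[[[(())]S]S]]   [S → ( )]
[[[[(())]S]S]] => [[[[(())]()]S]]   [S → ( )]
[[[[(())]()]S]] => [[[[(())]()]()]]   [S → ( )]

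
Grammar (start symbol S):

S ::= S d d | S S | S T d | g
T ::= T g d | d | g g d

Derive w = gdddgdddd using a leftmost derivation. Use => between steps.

S=>Sdd=>STddd=>SddTddd=>gddTddd=>gddTgdddd=>gdddgdddd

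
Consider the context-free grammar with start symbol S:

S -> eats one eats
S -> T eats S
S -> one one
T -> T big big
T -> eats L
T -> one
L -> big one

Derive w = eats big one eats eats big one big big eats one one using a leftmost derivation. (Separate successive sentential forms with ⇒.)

S ⇒ T eats S ⇒ eats L eats S ⇒ eats big one eats S ⇒ eats big one eats T eats S ⇒ eats big one eats T big big eats S ⇒ eats big one eats eats L big big eats S ⇒ eats big one eats eats big one big big eats S ⇒ eats big one eats eats big one big big eats one one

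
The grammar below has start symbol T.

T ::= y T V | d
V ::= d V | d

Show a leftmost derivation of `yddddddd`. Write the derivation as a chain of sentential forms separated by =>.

T=>yTV=>ydV=>yddV=>ydddV=>yddddV=>ydddddV=>yddddddV=>yddddddd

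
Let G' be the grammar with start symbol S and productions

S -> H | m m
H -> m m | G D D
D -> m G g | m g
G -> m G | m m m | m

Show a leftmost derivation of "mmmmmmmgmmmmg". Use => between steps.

S => H   [S -> H]
H => GDD   [H -> G D D]
GDD => mmmDD   [G -> m m m]
mmmDD => mmmmGgD   [D -> m G g]
mmmmGgD => mmmmmmmgD   [G -> m m m]
mmmmmmmgD => mmmmmmmgmGg   [D -> m G g]
mmmmmmmgmGg => mmmmmmmgmmmmg   [G -> m m m]

S => H => GDD => mmmDD => mmmmGgD => mmmmmmmgD => mmmmmmmgmGg => mmmmmmmgmmmmg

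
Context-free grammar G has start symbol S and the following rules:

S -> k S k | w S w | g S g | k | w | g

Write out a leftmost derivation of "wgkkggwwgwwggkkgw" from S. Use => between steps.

S=>wSw=>wgSgw=>wgkSkgw=>wgkkSkkgw=>wgkkgSgkkgw=>wgkkggSggkkgw=>wgkkggwSwggkkgw=>wgkkggwwSwwggkkgw=>wgkkggwwgwwggkkgw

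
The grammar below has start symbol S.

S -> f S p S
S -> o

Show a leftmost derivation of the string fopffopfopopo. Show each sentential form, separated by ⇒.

S ⇒ fSpS ⇒ fopS ⇒ fopfSpS ⇒ fopffSpSpS ⇒ fopffopSpS ⇒ fopffopfSpSpS ⇒ fopffopfopSpS ⇒ fopffopfopopS ⇒ fopffopfopopo

S ⇒ fSpS   [S -> f S p S]
fSpS ⇒ fopS   [S -> o]
fopS ⇒ fopfSpS   [S -> f S p S]
fopfSpS ⇒ fopffSpSpS   [S -> f S p S]
fopffSpSpS ⇒ fopffopSpS   [S -> o]
fopffopSpS ⇒ fopffopfSpSpS   [S -> f S p S]
fopffopfSpSpS ⇒ fopffopfopSpS   [S -> o]
fopffopfopSpS ⇒ fopffopfopopS   [S -> o]
fopffopfopopS ⇒ fopffopfopopo   [S -> o]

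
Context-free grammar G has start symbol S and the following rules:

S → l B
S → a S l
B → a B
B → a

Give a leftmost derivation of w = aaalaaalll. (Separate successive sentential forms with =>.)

S=>aSl=>aaSll=>aaaSlll=>aaalBlll=>aaalaBlll=>aaalaaBlll=>aaalaaalll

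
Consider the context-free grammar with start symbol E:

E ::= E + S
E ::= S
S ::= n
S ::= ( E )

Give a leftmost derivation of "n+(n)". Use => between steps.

E => E+S   [E ::= E + S]
E+S => S+S   [E ::= S]
S+S => n+S   [S ::= n]
n+S => n+(E)   [S ::= ( E )]
n+(E) => n+(S)   [E ::= S]
n+(S) => n+(n)   [S ::= n]

E=>E+S=>S+S=>n+S=>n+(E)=>n+(S)=>n+(n)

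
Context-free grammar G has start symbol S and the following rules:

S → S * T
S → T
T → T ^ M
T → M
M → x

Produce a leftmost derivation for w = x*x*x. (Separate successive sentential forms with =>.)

S => S*T   [S → S * T]
S*T => S*T*T   [S → S * T]
S*T*T => T*T*T   [S → T]
T*T*T => M*T*T   [T → M]
M*T*T => x*T*T   [M → x]
x*T*T => x*M*T   [T → M]
x*M*T => x*x*T   [M → x]
x*x*T => x*x*M   [T → M]
x*x*M => x*x*x   [M → x]

S => S*T => S*T*T => T*T*T => M*T*T => x*T*T => x*M*T => x*x*T => x*x*M => x*x*x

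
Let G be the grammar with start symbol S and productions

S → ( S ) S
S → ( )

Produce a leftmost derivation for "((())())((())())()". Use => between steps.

S=>(S)S=>((S)S)S=>((())S)S=>((())())S=>((())())(S)S=>((())())((S)S)S=>((())())((())S)S=>((())())((())())S=>((())())((())())()

S => (S)S   [S → ( S ) S]
(S)S => ((S)S)S   [S → ( S ) S]
((S)S)S => ((())S)S   [S → ( )]
((())S)S => ((())())S   [S → ( )]
((())())S => ((())())(S)S   [S → ( S ) S]
((())())(S)S => ((())())((S)S)S   [S → ( S ) S]
((())())((S)S)S => ((())())((())S)S   [S → ( )]
((())())((())S)S => ((())())((())())S   [S → ( )]
((())())((())())S => ((())())((())())()   [S → ( )]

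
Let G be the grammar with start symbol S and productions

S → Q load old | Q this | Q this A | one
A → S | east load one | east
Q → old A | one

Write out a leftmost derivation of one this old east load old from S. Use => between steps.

S => Q this A   [S → Q this A]
Q this A => one this A   [Q → one]
one this A => one this S   [A → S]
one this S => one this Q load old   [S → Q load old]
one this Q load old => one this old A load old   [Q → old A]
one this old A load old => one this old east load old   [A → east]

S => Q this A => one this A => one this S => one this Q load old => one this old A load old => one this old east load old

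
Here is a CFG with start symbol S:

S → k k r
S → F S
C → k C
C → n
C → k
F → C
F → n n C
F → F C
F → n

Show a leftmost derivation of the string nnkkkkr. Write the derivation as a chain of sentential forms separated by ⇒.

S ⇒ FS ⇒ FCS ⇒ nCS ⇒ nnS ⇒ nnFS ⇒ nnFCS ⇒ nnCCS ⇒ nnkCS ⇒ nnkkS ⇒ nnkkkkr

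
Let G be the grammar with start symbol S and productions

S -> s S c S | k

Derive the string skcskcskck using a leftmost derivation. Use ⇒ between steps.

S ⇒ sScS ⇒ skcS ⇒ skcsScS ⇒ skcskcS ⇒ skcskcsScS ⇒ skcskcskcS ⇒ skcskcskck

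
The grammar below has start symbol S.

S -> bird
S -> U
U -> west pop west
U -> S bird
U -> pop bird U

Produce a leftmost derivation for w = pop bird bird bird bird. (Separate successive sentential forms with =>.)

S => U => S bird => U bird => pop bird U bird => pop bird S bird bird => pop bird bird bird bird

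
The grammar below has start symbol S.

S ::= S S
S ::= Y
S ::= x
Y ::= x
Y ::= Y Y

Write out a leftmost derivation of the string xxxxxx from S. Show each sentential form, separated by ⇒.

S ⇒ SS   [S ::= S S]
SS ⇒ YS   [S ::= Y]
YS ⇒ YYS   [Y ::= Y Y]
YYS ⇒ YYYS   [Y ::= Y Y]
YYYS ⇒ YYYYS   [Y ::= Y Y]
YYYYS ⇒ xYYYS   [Y ::= x]
xYYYS ⇒ xYYYYS   [Y ::= Y Y]
xYYYYS ⇒ xxYYYS   [Y ::= x]
xxYYYS ⇒ xxxYYS   [Y ::= x]
xxxYYS ⇒ xxxxYS   [Y ::= x]
xxxxYS ⇒ xxxxxS   [Y ::= x]
xxxxxS ⇒ xxxxxx   [S ::= x]

S ⇒ SS ⇒ YS ⇒ YYS ⇒ YYYS ⇒ YYYYS ⇒ xYYYS ⇒ xYYYYS ⇒ xxYYYS ⇒ xxxYYS ⇒ xxxxYS ⇒ xxxxxS ⇒ xxxxxx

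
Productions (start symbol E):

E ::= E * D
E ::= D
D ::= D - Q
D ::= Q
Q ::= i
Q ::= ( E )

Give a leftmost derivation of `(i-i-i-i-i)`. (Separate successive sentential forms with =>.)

E=>D=>Q=>(E)=>(D)=>(D-Q)=>(D-Q-Q)=>(D-Q-Q-Q)=>(D-Q-Q-Q-Q)=>(Q-Q-Q-Q-Q)=>(i-Q-Q-Q-Q)=>(i-i-Q-Q-Q)=>(i-i-i-Q-Q)=>(i-i-i-i-Q)=>(i-i-i-i-i)

E => D   [E ::= D]
D => Q   [D ::= Q]
Q => (E)   [Q ::= ( E )]
(E) => (D)   [E ::= D]
(D) => (D-Q)   [D ::= D - Q]
(D-Q) => (D-Q-Q)   [D ::= D - Q]
(D-Q-Q) => (D-Q-Q-Q)   [D ::= D - Q]
(D-Q-Q-Q) => (D-Q-Q-Q-Q)   [D ::= D - Q]
(D-Q-Q-Q-Q) => (Q-Q-Q-Q-Q)   [D ::= Q]
(Q-Q-Q-Q-Q) => (i-Q-Q-Q-Q)   [Q ::= i]
(i-Q-Q-Q-Q) => (i-i-Q-Q-Q)   [Q ::= i]
(i-i-Q-Q-Q) => (i-i-i-Q-Q)   [Q ::= i]
(i-i-i-Q-Q) => (i-i-i-i-Q)   [Q ::= i]
(i-i-i-i-Q) => (i-i-i-i-i)   [Q ::= i]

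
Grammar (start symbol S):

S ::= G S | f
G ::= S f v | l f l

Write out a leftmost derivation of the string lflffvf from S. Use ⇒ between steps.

S ⇒ GS   [S ::= G S]
GS ⇒ SfvS   [G ::= S f v]
SfvS ⇒ GSfvS   [S ::= G S]
GSfvS ⇒ lflSfvS   [G ::= l f l]
lflSfvS ⇒ lflffvS   [S ::= f]
lflffvS ⇒ lflffvf   [S ::= f]

S⇒GS⇒SfvS⇒GSfvS⇒lflSfvS⇒lflffvS⇒lflffvf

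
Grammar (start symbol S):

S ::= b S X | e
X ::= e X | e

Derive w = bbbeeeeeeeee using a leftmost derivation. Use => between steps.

S => bSX => bbSXX => bbbSXXX => bbbeXXX => bbbeeXXX => bbbeeeXXX => bbbeeeeXX => bbbeeeeeXX => bbbeeeeeeXX => bbbeeeeeeeX => bbbeeeeeeeeX => bbbeeeeeeeee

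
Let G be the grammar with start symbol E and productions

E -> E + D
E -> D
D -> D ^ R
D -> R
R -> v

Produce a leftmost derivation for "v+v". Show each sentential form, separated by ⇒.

E ⇒ E+D   [E -> E + D]
E+D ⇒ D+D   [E -> D]
D+D ⇒ R+D   [D -> R]
R+D ⇒ v+D   [R -> v]
v+D ⇒ v+R   [D -> R]
v+R ⇒ v+v   [R -> v]

E ⇒ E+D ⇒ D+D ⇒ R+D ⇒ v+D ⇒ v+R ⇒ v+v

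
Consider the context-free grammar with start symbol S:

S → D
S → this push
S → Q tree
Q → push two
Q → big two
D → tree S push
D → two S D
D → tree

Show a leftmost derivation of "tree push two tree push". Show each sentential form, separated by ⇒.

S ⇒ D ⇒ tree S push ⇒ tree Q tree push ⇒ tree push two tree push

S ⇒ D   [S → D]
D ⇒ tree S push   [D → tree S push]
tree S push ⇒ tree Q tree push   [S → Q tree]
tree Q tree push ⇒ tree push two tree push   [Q → push two]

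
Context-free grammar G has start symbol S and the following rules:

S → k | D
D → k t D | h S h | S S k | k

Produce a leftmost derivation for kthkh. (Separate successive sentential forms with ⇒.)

S ⇒ D ⇒ ktD ⇒ kthSh ⇒ kthkh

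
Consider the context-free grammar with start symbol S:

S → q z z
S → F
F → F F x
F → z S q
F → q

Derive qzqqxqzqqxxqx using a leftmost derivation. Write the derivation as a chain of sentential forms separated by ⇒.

S⇒F⇒FFx⇒FFxFx⇒FFxFxFx⇒qFxFxFx⇒qzSqxFxFx⇒qzFqxFxFx⇒qzqqxFxFx⇒qzqqxFFxxFx⇒qzqqxqFxxFx⇒qzqqxqzSqxxFx⇒qzqqxqzFqxxFx⇒qzqqxqzqqxxFx⇒qzqqxqzqqxxqx

S ⇒ F   [S → F]
F ⇒ FFx   [F → F F x]
FFx ⇒ FFxFx   [F → F F x]
FFxFx ⇒ FFxFxFx   [F → F F x]
FFxFxFx ⇒ qFxFxFx   [F → q]
qFxFxFx ⇒ qzSqxFxFx   [F → z S q]
qzSqxFxFx ⇒ qzFqxFxFx   [S → F]
qzFqxFxFx ⇒ qzqqxFxFx   [F → q]
qzqqxFxFx ⇒ qzqqxFFxxFx   [F → F F x]
qzqqxFFxxFx ⇒ qzqqxqFxxFx   [F → q]
qzqqxqFxxFx ⇒ qzqqxqzSqxxFx   [F → z S q]
qzqqxqzSqxxFx ⇒ qzqqxqzFqxxFx   [S → F]
qzqqxqzFqxxFx ⇒ qzqqxqzqqxxFx   [F → q]
qzqqxqzqqxxFx ⇒ qzqqxqzqqxxqx   [F → q]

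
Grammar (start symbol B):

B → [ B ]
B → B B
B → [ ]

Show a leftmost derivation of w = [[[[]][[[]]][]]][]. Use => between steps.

B=>BB=>[B]B=>[[B]]B=>[[BB]]B=>[[BBB]]B=>[[[B]BB]]B=>[[[[]]BB]]B=>[[[[]][B]B]]B=>[[[[]][[B]]B]]B=>[[[[]][[[]]]B]]B=>[[[[]][[[]]][]]]B=>[[[[]][[[]]][]]][]

B => BB   [B → B B]
BB => [B]B   [B → [ B ]]
[B]B => [[B]]B   [B → [ B ]]
[[B]]B => [[BB]]B   [B → B B]
[[BB]]B => [[BBB]]B   [B → B B]
[[BBB]]B => [[[B]BB]]B   [B → [ B ]]
[[[B]BB]]B => [[[[]]BB]]B   [B → [ ]]
[[[[]]BB]]B => [[[[]][B]B]]B   [B → [ B ]]
[[[[]][B]B]]B => [[[[]][[B]]B]]B   [B → [ B ]]
[[[[]][[B]]B]]B => [[[[]][[[]]]B]]B   [B → [ ]]
[[[[]][[[]]]B]]B => [[[[]][[[]]][]]]B   [B → [ ]]
[[[[]][[[]]][]]]B => [[[[]][[[]]][]]][]   [B → [ ]]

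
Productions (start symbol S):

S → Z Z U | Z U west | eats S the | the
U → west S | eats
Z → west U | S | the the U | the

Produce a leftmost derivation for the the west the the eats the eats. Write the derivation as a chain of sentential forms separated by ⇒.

S ⇒ Z Z U ⇒ the the U Z U ⇒ the the west S Z U ⇒ the the west Z Z U Z U ⇒ the the west the Z U Z U ⇒ the the west the the U Z U ⇒ the the west the the eats Z U ⇒ the the west the the eats the U ⇒ the the west the the eats the eats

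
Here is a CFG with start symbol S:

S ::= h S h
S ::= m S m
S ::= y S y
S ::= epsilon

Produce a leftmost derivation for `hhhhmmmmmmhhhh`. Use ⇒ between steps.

S ⇒ hSh ⇒ hhShh ⇒ hhhShhh ⇒ hhhhShhhh ⇒ hhhhmSmhhhh ⇒ hhhhmmSmmhhhh ⇒ hhhhmmmSmmmhhhh ⇒ hhhhmmmmmmhhhh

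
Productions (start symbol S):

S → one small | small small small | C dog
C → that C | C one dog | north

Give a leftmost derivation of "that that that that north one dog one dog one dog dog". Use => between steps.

S => C dog => C one dog dog => that C one dog dog => that that C one dog dog => that that that C one dog dog => that that that C one dog one dog dog => that that that that C one dog one dog dog => that that that that C one dog one dog one dog dog => that that that that north one dog one dog one dog dog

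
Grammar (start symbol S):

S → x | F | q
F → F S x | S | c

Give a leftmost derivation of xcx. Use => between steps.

S => F => FSx => SSx => xSx => xFx => xcx

S => F   [S → F]
F => FSx   [F → F S x]
FSx => SSx   [F → S]
SSx => xSx   [S → x]
xSx => xFx   [S → F]
xFx => xcx   [F → c]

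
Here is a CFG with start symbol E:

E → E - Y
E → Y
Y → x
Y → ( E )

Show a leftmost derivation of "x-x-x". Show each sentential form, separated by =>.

E => E-Y => E-Y-Y => Y-Y-Y => x-Y-Y => x-x-Y => x-x-x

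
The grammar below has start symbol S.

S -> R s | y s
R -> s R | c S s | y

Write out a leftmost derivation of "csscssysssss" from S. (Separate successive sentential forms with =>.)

S=>Rs=>cSss=>cRsss=>csRsss=>cssRsss=>csscSssss=>csscRsssss=>csscsRsssss=>csscssRsssss=>csscssysssss

S => Rs   [S -> R s]
Rs => cSss   [R -> c S s]
cSss => cRsss   [S -> R s]
cRsss => csRsss   [R -> s R]
csRsss => cssRsss   [R -> s R]
cssRsss => csscSssss   [R -> c S s]
csscSssss => csscRsssss   [S -> R s]
csscRsssss => csscsRsssss   [R -> s R]
csscsRsssss => csscssRsssss   [R -> s R]
csscssRsssss => csscssysssss   [R -> y]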